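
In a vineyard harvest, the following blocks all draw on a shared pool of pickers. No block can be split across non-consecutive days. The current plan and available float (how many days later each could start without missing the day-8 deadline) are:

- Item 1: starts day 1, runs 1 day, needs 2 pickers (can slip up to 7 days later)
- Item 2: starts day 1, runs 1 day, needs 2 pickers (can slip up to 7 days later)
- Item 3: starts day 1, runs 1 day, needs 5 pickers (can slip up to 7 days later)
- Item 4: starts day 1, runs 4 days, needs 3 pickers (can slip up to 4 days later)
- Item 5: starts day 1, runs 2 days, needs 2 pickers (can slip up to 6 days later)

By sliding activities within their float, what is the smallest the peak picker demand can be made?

Early-start (Item 1@1, Item 2@1, Item 3@1, Item 4@1, Item 5@1) gives peak 14: d1:14  d2:5  d3:3  d4:3  d5:0  d6:0  d7:0  d8:0.
Shift Item 3→2, Item 4→3, Item 5→3.
Schedule Item 1@1, Item 2@1, Item 3@2, Item 4@3, Item 5@3: d1:4  d2:5  d3:5  d4:5  d5:3  d6:3  d7:0  d8:0 — peak 5.

5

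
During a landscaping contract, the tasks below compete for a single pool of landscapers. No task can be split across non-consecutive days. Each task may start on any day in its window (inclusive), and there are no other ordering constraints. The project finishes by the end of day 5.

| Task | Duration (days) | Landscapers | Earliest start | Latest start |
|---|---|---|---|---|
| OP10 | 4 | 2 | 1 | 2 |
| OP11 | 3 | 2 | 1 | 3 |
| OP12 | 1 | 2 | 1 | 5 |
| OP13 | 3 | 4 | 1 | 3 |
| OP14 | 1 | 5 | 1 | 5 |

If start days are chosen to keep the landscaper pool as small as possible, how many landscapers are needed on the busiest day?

Early-start (OP10@1, OP11@1, OP12@1, OP13@1, OP14@1) gives peak 15: d1:15  d2:8  d3:8  d4:2  d5:0.
Shift OP13→2, OP14→5.
Schedule OP10@1, OP11@1, OP12@1, OP13@2, OP14@5: d1:6  d2:8  d3:8  d4:6  d5:5 — peak 8.

8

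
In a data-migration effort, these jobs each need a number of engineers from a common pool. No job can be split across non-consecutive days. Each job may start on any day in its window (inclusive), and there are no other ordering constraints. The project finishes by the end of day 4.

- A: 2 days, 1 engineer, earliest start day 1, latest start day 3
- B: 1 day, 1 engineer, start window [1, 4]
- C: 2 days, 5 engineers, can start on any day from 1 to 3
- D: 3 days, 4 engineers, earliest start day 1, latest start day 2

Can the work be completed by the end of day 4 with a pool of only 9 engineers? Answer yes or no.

yes

Schedule A@1, B@1, C@3, D@1: d1:6  d2:5  d3:9  d4:5 — peak 9 ≤ 9.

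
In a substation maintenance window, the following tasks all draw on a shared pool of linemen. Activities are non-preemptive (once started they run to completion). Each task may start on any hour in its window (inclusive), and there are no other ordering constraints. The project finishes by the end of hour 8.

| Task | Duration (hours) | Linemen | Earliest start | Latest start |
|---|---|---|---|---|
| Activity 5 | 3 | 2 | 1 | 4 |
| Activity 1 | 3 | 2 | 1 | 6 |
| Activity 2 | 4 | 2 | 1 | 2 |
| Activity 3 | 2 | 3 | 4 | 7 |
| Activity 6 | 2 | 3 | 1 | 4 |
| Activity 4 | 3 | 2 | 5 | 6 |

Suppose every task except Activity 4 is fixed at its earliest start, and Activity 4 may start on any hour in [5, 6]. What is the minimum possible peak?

9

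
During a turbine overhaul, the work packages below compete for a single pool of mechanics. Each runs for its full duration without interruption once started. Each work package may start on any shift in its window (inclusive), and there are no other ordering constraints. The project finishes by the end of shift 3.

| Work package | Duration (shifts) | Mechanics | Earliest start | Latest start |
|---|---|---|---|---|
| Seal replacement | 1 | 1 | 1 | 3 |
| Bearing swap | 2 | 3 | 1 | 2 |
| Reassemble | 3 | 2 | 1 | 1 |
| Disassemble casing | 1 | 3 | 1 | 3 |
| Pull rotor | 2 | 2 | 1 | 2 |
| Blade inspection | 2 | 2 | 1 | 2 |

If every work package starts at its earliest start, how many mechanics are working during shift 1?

13

At early start, shift 1 has: Seal replacement, Bearing swap, Reassemble, Disassemble casing, Pull rotor, Blade inspection.
Demand: 1 + 3 + 2 + 3 + 2 + 2 = 13.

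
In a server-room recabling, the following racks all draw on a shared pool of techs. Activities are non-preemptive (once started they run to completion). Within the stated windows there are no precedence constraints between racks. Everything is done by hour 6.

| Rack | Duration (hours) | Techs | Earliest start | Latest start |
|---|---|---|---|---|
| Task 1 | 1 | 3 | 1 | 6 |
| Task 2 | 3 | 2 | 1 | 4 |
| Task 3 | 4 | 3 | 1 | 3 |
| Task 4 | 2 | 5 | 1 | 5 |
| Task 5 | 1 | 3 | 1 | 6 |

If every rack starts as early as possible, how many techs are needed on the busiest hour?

Early-start schedule: Task 1@1, Task 2@1, Task 3@1, Task 4@1, Task 5@1.
Load per hour: hour 1: 16, hour 2: 10, hour 3: 5, hour 4: 3, hour 5: 0, hour 6: 0.
Peak is 16.

16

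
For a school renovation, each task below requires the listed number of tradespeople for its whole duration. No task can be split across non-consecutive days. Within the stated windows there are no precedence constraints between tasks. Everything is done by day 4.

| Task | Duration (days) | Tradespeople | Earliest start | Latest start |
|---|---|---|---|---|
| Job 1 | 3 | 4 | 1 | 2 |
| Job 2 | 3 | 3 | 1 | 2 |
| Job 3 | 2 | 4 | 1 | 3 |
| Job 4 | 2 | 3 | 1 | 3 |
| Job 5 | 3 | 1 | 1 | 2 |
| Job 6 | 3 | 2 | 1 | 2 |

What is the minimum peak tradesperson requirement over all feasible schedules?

14

Early-start (Job 1@1, Job 2@1, Job 3@1, Job 4@1, Job 5@1, Job 6@1) gives peak 17: d1:17  d2:17  d3:10  d4:0.
Shift Job 4→3.
Schedule Job 1@1, Job 2@1, Job 3@1, Job 4@3, Job 5@1, Job 6@1: d1:14  d2:14  d3:13  d4:3 — peak 14.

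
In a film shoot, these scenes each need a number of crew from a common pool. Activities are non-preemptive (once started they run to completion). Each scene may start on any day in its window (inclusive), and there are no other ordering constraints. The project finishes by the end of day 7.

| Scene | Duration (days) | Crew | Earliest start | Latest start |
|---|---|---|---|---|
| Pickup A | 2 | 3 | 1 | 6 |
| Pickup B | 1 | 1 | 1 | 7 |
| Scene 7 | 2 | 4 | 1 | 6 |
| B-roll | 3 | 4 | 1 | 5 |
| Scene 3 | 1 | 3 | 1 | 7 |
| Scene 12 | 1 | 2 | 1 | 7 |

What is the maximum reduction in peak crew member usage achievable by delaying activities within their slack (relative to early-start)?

Early-start peak: d1:17  d2:11  d3:4  d4:0  d5:0  d6:0  d7:0 ⇒ 17.
Leveled (Pickup A@1, Pickup B@1, Scene 7@3, B-roll@5, Scene 3@2, Scene 12@1): d1:6  d2:6  d3:4  d4:4  d5:4  d6:4  d7:4 ⇒ 6.
Reduction 17 − 6 = 11.

11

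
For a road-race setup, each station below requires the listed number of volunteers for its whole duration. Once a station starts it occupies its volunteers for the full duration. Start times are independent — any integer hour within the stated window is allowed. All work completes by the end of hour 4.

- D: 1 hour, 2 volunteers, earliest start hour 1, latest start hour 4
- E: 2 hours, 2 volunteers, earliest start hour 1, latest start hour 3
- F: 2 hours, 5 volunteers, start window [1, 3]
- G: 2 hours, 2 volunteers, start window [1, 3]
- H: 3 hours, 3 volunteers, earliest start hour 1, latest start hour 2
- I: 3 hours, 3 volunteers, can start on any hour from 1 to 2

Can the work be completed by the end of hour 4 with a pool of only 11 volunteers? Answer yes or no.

Schedule D@1, E@1, F@3, G@1, H@1, I@2: h1:9  h2:10  h3:11  h4:8 — peak 11 ≤ 11.

yes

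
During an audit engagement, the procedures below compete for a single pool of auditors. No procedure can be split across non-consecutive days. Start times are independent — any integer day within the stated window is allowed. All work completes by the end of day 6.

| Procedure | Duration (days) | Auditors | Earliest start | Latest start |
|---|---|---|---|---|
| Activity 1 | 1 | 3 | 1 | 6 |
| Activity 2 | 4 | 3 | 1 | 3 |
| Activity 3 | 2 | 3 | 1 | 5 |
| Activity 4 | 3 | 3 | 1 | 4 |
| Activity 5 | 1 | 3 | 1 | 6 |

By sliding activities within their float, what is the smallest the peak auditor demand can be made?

Early-start (Activity 1@1, Activity 2@1, Activity 3@1, Activity 4@1, Activity 5@1) gives peak 15: d1:15  d2:9  d3:6  d4:3  d5:0  d6:0.
Shift Activity 3→2, Activity 4→4, Activity 5→5.
Schedule Activity 1@1, Activity 2@1, Activity 3@2, Activity 4@4, Activity 5@5: d1:6  d2:6  d3:6  d4:6  d5:6  d6:3 — peak 6.
Total auditor-days = 33 over 6 days ⇒ peak ≥ ⌈33/6⌉ = 6, so 6 is optimal.

6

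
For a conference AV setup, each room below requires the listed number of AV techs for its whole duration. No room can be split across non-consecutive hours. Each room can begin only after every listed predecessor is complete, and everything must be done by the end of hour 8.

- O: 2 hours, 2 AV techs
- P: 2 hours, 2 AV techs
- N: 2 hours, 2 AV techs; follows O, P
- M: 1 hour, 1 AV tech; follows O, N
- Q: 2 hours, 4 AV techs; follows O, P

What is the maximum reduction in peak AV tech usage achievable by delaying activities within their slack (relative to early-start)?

Early-start peak: h1:4  h2:4  h3:6  h4:6  h5:1  h6:0  h7:0  h8:0 ⇒ 6.
Leveled (O@1, P@1, N@3, M@5, Q@6): h1:4  h2:4  h3:2  h4:2  h5:1  h6:4  h7:4  h8:0 ⇒ 4.
Reduction 6 − 4 = 2.

2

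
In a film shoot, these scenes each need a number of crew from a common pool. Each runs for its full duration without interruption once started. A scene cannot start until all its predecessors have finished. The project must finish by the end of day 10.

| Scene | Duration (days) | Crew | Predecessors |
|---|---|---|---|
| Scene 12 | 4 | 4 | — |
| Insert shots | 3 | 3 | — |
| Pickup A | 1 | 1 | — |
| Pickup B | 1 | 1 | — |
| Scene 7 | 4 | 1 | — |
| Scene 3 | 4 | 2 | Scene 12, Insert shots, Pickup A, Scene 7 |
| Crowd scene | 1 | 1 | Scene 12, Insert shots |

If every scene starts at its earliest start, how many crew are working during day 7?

At early start, day 7 has: Scene 3.
Demand: 2 = 2.

2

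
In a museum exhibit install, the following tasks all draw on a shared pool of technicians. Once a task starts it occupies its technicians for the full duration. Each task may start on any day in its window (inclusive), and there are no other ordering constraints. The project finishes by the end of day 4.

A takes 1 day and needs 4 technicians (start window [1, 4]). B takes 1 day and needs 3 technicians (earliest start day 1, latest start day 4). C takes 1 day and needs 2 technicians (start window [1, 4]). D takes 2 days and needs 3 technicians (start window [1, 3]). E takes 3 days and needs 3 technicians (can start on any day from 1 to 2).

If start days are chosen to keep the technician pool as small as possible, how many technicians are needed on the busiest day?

6

Early-start (A@1, B@1, C@1, D@1, E@1) gives peak 15: d1:15  d2:6  d3:3  d4:0.
Shift B→2, D→3, E→2.
Schedule A@1, B@2, C@1, D@3, E@2: d1:6  d2:6  d3:6  d4:6 — peak 6.
Total technician-days = 24 over 4 days ⇒ peak ≥ ⌈24/4⌉ = 6, so 6 is optimal.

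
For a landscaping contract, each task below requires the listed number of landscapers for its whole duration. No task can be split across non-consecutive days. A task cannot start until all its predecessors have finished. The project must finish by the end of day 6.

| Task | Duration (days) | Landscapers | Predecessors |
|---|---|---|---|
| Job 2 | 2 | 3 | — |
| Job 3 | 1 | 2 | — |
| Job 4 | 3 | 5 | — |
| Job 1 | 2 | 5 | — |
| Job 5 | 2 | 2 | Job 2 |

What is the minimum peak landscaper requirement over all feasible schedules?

Early-start (Job 2@1, Job 3@1, Job 4@1, Job 1@1, Job 5@3) gives peak 15: d1:15  d2:13  d3:7  d4:2  d5:0  d6:0.
Shift Job 4→2, Job 1→5.
Schedule Job 2@1, Job 3@1, Job 4@2, Job 1@5, Job 5@3: d1:5  d2:8  d3:7  d4:7  d5:5  d6:5 — peak 8.

8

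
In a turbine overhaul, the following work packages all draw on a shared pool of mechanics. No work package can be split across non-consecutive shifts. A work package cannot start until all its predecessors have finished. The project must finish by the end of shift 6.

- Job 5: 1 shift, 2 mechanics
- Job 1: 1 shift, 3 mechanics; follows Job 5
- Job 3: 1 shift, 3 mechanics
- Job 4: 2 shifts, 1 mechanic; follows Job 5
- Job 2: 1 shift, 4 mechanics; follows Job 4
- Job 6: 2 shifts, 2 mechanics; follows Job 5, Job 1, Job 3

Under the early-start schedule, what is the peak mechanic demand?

Early-start schedule: Job 5@1, Job 1@2, Job 3@1, Job 4@2, Job 2@4, Job 6@3.
Load per shift: shift 1: 5, shift 2: 4, shift 3: 3, shift 4: 6, shift 5: 0, shift 6: 0.
Peak is 6.

6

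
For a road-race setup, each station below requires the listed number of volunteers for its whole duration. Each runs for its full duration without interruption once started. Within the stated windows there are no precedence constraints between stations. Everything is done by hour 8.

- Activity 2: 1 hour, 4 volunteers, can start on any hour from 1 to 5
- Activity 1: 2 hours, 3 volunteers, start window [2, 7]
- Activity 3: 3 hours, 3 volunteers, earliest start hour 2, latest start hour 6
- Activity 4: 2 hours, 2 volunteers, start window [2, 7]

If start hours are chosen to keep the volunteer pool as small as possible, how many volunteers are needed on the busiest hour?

Early-start (Activity 2@1, Activity 1@2, Activity 3@2, Activity 4@2) gives peak 8: h1:4  h2:8  h3:8  h4:3  h5:0  h6:0  h7:0  h8:0.
Shift Activity 3→4, Activity 4→7.
Schedule Activity 2@1, Activity 1@2, Activity 3@4, Activity 4@7: h1:4  h2:3  h3:3  h4:3  h5:3  h6:3  h7:2  h8:2 — peak 4.

4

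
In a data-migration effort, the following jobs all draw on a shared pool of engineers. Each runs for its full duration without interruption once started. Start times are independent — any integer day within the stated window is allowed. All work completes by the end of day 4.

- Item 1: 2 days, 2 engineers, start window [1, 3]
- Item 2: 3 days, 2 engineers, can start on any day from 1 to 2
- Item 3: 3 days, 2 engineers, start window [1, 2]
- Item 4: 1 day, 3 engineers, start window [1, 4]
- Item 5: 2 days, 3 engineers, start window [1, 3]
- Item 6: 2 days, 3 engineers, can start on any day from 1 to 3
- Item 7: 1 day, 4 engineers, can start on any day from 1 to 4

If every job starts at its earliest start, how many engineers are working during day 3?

At early start, day 3 has: Item 2, Item 3.
Demand: 2 + 2 = 4.

4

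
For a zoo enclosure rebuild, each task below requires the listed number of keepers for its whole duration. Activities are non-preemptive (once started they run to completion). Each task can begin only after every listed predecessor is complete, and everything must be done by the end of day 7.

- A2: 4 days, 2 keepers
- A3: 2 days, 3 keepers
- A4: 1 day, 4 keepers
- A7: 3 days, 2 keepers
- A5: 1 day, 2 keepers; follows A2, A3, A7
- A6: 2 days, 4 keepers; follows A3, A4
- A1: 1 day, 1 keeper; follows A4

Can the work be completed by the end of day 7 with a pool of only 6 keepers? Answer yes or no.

yes

Schedule A2@1, A3@1, A4@3, A7@4, A5@7, A6@5, A1@4: d1:5  d2:5  d3:6  d4:5  d5:6  d6:6  d7:2 — peak 6 ≤ 6.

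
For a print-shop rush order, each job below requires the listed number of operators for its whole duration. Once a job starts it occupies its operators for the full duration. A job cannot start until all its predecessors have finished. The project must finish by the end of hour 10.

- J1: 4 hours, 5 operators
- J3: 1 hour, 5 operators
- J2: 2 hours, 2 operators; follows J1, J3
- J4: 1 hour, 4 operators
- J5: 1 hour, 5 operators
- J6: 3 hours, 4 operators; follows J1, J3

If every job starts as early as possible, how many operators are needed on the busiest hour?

Early-start schedule: J1@1, J3@1, J2@5, J4@1, J5@1, J6@5.
Load per hour: hour 1: 19, hour 2: 5, hour 3: 5, hour 4: 5, hour 5: 6, hour 6: 6, hour 7: 4, hour 8: 0, hour 9: 0, hour 10: 0.
Peak is 19.

19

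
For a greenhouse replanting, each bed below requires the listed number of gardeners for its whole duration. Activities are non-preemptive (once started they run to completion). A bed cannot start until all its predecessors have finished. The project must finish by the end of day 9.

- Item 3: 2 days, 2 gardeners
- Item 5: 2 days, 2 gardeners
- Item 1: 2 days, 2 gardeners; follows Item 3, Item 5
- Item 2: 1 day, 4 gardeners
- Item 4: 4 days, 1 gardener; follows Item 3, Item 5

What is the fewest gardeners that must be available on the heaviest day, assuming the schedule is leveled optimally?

Early-start (Item 3@1, Item 5@1, Item 1@3, Item 2@1, Item 4@3) gives peak 8: d1:8  d2:4  d3:3  d4:3  d5:1  d6:1  d7:0  d8:0  d9:0.
Shift Item 2→5, Item 4→6.
Schedule Item 3@1, Item 5@1, Item 1@3, Item 2@5, Item 4@6: d1:4  d2:4  d3:2  d4:2  d5:4  d6:1  d7:1  d8:1  d9:1 — peak 4.

4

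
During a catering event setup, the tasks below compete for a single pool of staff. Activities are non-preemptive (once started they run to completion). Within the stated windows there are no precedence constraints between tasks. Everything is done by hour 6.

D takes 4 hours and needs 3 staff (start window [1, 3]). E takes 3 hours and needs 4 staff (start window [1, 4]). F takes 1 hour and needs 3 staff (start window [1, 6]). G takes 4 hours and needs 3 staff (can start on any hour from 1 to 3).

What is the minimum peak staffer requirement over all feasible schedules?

10

Early-start (D@1, E@1, F@1, G@1) gives peak 13: h1:13  h2:10  h3:10  h4:6  h5:0  h6:0.
Shift G→2.
Schedule D@1, E@1, F@1, G@2: h1:10  h2:10  h3:10  h4:6  h5:3  h6:0 — peak 10.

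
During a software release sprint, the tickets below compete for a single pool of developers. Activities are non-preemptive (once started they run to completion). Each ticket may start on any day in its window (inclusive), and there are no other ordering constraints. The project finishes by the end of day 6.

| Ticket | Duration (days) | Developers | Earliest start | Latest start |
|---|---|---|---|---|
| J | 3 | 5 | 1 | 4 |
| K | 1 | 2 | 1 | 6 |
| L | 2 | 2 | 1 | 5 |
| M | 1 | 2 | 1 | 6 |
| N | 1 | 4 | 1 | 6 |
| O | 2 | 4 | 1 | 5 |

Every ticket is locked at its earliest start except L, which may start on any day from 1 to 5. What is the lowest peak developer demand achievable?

L@1: d1:19  d2:11  d3:5  d4:0  d5:0  d6:0 → peak 19
L@2: d1:17  d2:11  d3:7  d4:0  d5:0  d6:0 → peak 17
L@3: d1:17  d2:9  d3:7  d4:2  d5:0  d6:0 → peak 17
L@4: d1:17  d2:9  d3:5  d4:2  d5:2  d6:0 → peak 17
L@5: d1:17  d2:9  d3:5  d4:0  d5:2  d6:2 → peak 17
Best is L@2, peak 17.

17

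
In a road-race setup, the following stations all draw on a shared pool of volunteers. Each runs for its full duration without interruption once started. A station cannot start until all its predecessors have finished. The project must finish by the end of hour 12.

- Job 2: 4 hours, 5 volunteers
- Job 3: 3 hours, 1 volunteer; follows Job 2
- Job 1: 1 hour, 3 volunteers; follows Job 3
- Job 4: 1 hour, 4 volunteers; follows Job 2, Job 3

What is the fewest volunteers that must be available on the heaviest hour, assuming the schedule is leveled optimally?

5

Early-start (Job 2@1, Job 3@5, Job 1@8, Job 4@8) gives peak 7: h1:5  h2:5  h3:5  h4:5  h5:1  h6:1  h7:1  h8:7  h9:0  h10:0  h11:0  h12:0.
Shift Job 4→9.
Schedule Job 2@1, Job 3@5, Job 1@8, Job 4@9: h1:5  h2:5  h3:5  h4:5  h5:1  h6:1  h7:1  h8:3  h9:4  h10:0  h11:0  h12:0 — peak 5.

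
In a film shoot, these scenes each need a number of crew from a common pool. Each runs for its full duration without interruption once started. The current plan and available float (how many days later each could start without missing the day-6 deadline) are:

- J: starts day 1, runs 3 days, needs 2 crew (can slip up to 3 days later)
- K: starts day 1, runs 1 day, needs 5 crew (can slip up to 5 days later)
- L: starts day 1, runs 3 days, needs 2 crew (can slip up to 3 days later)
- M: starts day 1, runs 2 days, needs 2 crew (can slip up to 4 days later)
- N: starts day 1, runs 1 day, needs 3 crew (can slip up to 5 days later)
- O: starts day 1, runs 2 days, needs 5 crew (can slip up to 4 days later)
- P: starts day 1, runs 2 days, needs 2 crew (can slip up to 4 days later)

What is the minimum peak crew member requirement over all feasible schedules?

7

Early-start (J@1, K@1, L@1, M@1, N@1, O@1, P@1) gives peak 21: d1:21  d2:13  d3:4  d4:0  d5:0  d6:0.
Shift L→2, M→2, N→4, O→5, P→4.
Schedule J@1, K@1, L@2, M@2, N@4, O@5, P@4: d1:7  d2:6  d3:6  d4:7  d5:7  d6:5 — peak 7.
Total crew member-days = 38 over 6 days ⇒ peak ≥ ⌈38/6⌉ = 7, so 7 is optimal.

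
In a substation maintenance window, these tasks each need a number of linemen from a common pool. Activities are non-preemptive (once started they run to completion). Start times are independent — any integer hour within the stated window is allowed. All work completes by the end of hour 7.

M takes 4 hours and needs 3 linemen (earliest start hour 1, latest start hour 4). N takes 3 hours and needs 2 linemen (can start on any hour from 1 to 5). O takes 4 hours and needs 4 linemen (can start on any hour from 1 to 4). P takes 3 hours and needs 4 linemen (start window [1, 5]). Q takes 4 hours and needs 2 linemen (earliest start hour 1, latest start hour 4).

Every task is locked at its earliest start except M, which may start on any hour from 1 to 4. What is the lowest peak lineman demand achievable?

M@1: h1:15  h2:15  h3:15  h4:9  h5:0  h6:0  h7:0 → peak 15
M@2: h1:12  h2:15  h3:15  h4:9  h5:3  h6:0  h7:0 → peak 15
M@3: h1:12  h2:12  h3:15  h4:9  h5:3  h6:3  h7:0 → peak 15
M@4: h1:12  h2:12  h3:12  h4:9  h5:3  h6:3  h7:3 → peak 12
Best is M@4, peak 12.

12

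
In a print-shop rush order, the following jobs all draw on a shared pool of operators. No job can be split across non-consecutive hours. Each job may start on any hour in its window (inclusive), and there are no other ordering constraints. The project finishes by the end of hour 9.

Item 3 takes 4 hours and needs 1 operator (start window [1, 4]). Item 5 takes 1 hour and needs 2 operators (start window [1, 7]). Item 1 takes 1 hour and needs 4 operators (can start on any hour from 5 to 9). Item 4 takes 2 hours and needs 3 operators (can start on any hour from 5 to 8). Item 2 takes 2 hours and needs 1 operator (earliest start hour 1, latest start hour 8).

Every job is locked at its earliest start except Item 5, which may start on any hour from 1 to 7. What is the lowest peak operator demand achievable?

Item 5@1: h1:4  h2:2  h3:1  h4:1  h5:7  h6:3  h7:0  h8:0  h9:0 → peak 7
Item 5@2: h1:2  h2:4  h3:1  h4:1  h5:7  h6:3  h7:0  h8:0  h9:0 → peak 7
Item 5@3: h1:2  h2:2  h3:3  h4:1  h5:7  h6:3  h7:0  h8:0  h9:0 → peak 7
Item 5@4: h1:2  h2:2  h3:1  h4:3  h5:7  h6:3  h7:0  h8:0  h9:0 → peak 7
Item 5@5: h1:2  h2:2  h3:1  h4:1  h5:9  h6:3  h7:0  h8:0  h9:0 → peak 9
Item 5@6: h1:2  h2:2  h3:1  h4:1  h5:7  h6:5  h7:0  h8:0  h9:0 → peak 7
Item 5@7: h1:2  h2:2  h3:1  h4:1  h5:7  h6:3  h7:2  h8:0  h9:0 → peak 7
Best is Item 5@1, peak 7.

7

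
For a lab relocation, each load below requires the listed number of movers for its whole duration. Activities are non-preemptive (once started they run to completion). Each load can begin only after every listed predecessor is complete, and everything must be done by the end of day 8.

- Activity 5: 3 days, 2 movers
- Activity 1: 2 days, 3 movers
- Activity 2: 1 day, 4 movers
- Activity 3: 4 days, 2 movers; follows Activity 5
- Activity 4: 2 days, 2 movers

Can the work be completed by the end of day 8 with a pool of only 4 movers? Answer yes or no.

no

The minimum achievable peak is 5; 4 < 5, so no feasible schedule stays within the cap.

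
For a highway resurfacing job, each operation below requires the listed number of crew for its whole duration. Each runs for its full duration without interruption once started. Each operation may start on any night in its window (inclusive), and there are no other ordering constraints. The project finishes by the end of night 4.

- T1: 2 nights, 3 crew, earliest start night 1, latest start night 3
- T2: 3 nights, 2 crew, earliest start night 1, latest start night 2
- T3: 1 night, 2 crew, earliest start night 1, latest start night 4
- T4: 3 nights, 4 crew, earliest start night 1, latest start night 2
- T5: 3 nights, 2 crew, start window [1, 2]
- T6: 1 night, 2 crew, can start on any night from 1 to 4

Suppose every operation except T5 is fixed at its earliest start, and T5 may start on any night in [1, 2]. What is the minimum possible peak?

T5@1: n1:15  n2:11  n3:8  n4:0 → peak 15
T5@2: n1:13  n2:11  n3:8  n4:2 → peak 13
Best is T5@2, peak 13.

13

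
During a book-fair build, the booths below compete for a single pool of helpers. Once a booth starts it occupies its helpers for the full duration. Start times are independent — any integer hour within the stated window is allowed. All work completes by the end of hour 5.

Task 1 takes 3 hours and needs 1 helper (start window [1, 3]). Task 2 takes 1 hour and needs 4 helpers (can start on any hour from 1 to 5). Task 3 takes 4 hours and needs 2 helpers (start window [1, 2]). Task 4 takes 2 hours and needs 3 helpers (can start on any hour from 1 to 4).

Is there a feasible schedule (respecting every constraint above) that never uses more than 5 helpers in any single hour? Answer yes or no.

yes

Schedule Task 1@1, Task 2@1, Task 3@2, Task 4@4: h1:5  h2:3  h3:3  h4:5  h5:5 — peak 5 ≤ 5.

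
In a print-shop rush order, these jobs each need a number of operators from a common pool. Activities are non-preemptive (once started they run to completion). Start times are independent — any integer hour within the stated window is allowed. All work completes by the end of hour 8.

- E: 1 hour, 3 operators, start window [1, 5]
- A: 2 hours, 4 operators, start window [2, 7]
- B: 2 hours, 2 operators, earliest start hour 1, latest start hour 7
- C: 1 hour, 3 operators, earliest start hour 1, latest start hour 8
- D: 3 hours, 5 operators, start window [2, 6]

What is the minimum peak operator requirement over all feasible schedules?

5

Early-start (E@1, A@2, B@1, C@1, D@2) gives peak 11: h1:8  h2:11  h3:9  h4:5  h5:0  h6:0  h7:0  h8:0.
Shift B→4, C→4, D→6.
Schedule E@1, A@2, B@4, C@4, D@6: h1:3  h2:4  h3:4  h4:5  h5:2  h6:5  h7:5  h8:5 — peak 5.
Total operator-hours = 33 over 8 hours ⇒ peak ≥ ⌈33/8⌉ = 5, so 5 is optimal.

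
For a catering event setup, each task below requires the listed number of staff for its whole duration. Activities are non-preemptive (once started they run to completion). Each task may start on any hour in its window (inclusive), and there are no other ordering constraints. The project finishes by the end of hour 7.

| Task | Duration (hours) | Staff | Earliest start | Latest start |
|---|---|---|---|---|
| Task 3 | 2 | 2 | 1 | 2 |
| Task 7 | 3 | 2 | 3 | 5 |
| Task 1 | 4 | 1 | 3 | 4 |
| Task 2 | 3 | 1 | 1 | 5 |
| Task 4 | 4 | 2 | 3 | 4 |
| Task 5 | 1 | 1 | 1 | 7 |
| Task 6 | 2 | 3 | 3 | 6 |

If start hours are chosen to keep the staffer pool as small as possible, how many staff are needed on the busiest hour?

6

Early-start (Task 3@1, Task 7@3, Task 1@3, Task 2@1, Task 4@3, Task 5@1, Task 6@3) gives peak 9: h1:4  h2:3  h3:9  h4:8  h5:5  h6:3  h7:0.
Shift Task 6→6.
Schedule Task 3@1, Task 7@3, Task 1@3, Task 2@1, Task 4@3, Task 5@1, Task 6@6: h1:4  h2:3  h3:6  h4:5  h5:5  h6:6  h7:3 — peak 6.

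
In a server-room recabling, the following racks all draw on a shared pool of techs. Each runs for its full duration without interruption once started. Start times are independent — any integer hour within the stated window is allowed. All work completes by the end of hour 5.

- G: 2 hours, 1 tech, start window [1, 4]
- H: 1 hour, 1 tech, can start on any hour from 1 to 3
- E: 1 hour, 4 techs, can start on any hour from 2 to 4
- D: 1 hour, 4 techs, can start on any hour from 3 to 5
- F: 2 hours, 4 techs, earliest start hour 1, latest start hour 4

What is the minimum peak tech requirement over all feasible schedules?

5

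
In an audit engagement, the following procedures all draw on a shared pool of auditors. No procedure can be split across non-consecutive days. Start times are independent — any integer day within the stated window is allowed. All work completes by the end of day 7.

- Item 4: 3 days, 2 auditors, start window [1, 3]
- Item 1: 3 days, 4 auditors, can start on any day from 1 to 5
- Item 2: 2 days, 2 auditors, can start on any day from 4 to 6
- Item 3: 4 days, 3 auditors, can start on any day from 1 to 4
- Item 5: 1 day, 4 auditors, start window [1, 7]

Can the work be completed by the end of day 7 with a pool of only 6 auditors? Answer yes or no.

no

The minimum achievable peak is 7; 6 < 7, so no feasible schedule stays within the cap.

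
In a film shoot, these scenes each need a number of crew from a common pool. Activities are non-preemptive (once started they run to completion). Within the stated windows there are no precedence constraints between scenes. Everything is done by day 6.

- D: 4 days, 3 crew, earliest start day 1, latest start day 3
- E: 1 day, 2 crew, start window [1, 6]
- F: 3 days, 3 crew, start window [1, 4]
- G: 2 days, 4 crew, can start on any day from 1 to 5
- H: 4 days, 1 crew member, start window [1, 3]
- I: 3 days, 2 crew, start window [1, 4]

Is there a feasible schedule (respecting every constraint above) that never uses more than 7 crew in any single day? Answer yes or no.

no

The minimum achievable peak is 8; 7 < 8, so no feasible schedule stays within the cap.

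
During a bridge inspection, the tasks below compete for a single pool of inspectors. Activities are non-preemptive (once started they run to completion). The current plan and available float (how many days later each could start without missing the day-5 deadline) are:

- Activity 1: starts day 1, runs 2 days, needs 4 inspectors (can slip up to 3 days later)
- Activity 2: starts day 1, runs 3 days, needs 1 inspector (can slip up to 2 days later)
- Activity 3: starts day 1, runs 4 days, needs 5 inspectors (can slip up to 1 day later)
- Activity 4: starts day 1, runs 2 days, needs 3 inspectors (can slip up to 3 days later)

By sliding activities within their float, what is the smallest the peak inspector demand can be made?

Early-start (Activity 1@1, Activity 2@1, Activity 3@1, Activity 4@1) gives peak 13: d1:13  d2:13  d3:6  d4:5  d5:0.
Shift Activity 2→3, Activity 4→3.
Schedule Activity 1@1, Activity 2@3, Activity 3@1, Activity 4@3: d1:9  d2:9  d3:9  d4:9  d5:1 — peak 9.

9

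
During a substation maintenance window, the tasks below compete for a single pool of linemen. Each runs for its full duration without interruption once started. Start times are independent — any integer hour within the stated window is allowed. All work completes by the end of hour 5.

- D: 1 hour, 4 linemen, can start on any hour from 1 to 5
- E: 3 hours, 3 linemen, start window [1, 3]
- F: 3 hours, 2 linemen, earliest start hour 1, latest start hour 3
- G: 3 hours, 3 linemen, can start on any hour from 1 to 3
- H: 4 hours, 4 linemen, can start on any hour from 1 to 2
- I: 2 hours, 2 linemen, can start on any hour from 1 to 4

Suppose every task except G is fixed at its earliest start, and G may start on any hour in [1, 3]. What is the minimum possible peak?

G@1: h1:18  h2:14  h3:12  h4:4  h5:0 → peak 18
G@2: h1:15  h2:14  h3:12  h4:7  h5:0 → peak 15
G@3: h1:15  h2:11  h3:12  h4:7  h5:3 → peak 15
Best is G@2, peak 15.

15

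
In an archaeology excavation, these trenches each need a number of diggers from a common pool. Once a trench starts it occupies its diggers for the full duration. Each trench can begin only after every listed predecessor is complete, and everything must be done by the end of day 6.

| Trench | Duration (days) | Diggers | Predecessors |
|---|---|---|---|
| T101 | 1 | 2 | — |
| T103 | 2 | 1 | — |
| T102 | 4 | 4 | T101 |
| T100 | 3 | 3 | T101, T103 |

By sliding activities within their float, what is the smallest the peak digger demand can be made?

7

Schedule T101@1, T103@1, T102@2, T100@3: d1:3  d2:5  d3:7  d4:7  d5:7  d6:0 — peak 7.
No arrangement of the 9 feasible schedules does better.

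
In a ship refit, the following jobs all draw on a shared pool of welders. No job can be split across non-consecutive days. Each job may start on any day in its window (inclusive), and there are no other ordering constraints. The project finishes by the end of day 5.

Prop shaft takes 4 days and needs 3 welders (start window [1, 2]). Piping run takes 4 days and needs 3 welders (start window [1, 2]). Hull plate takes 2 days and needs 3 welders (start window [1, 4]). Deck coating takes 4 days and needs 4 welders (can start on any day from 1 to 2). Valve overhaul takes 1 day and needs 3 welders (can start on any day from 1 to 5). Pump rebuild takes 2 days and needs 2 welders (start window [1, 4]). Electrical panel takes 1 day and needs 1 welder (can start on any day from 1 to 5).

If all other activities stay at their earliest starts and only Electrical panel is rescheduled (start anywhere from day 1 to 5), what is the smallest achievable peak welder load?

18

Electrical panel@1: d1:19  d2:15  d3:10  d4:10  d5:0 → peak 19
Electrical panel@2: d1:18  d2:16  d3:10  d4:10  d5:0 → peak 18
Electrical panel@3: d1:18  d2:15  d3:11  d4:10  d5:0 → peak 18
Electrical panel@4: d1:18  d2:15  d3:10  d4:11  d5:0 → peak 18
Electrical panel@5: d1:18  d2:15  d3:10  d4:10  d5:1 → peak 18
Best is Electrical panel@2, peak 18.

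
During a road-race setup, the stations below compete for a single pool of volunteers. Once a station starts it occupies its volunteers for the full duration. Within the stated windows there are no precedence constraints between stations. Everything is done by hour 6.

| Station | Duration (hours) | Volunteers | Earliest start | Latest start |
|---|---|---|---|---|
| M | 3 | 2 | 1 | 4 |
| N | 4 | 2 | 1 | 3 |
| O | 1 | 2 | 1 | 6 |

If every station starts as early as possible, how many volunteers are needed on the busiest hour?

6

Early-start schedule: M@1, N@1, O@1.
Load per hour: hour 1: 6, hour 2: 4, hour 3: 4, hour 4: 2, hour 5: 0, hour 6: 0.
Peak is 6.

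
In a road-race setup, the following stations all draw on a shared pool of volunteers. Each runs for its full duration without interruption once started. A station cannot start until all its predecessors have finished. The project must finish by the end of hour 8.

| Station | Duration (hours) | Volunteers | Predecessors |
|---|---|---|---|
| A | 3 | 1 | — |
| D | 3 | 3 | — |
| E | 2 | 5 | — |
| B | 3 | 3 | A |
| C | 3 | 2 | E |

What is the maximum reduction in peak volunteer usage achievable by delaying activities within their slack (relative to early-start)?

4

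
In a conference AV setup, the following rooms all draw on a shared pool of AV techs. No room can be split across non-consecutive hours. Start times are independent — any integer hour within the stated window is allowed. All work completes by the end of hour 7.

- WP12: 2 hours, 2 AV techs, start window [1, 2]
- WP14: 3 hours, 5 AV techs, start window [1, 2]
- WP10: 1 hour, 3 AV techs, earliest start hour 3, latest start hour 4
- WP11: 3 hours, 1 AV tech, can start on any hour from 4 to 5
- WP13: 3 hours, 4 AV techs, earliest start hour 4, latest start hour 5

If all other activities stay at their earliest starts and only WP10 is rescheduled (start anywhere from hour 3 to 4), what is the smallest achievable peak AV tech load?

WP10@3: h1:7  h2:7  h3:8  h4:5  h5:5  h6:5  h7:0 → peak 8
WP10@4: h1:7  h2:7  h3:5  h4:8  h5:5  h6:5  h7:0 → peak 8
Best is WP10@3, peak 8.

8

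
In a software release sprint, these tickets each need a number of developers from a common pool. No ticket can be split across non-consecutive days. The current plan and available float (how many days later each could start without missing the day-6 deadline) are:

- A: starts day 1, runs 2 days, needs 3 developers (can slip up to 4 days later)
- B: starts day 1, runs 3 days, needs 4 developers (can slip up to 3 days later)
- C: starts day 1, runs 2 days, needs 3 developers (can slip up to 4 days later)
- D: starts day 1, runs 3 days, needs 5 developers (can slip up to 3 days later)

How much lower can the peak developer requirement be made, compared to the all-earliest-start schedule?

7

Early-start peak: d1:15  d2:15  d3:9  d4:0  d5:0  d6:0 ⇒ 15.
Leveled (A@1, B@1, C@3, D@4): d1:7  d2:7  d3:7  d4:8  d5:5  d6:5 ⇒ 8.
Reduction 15 − 8 = 7.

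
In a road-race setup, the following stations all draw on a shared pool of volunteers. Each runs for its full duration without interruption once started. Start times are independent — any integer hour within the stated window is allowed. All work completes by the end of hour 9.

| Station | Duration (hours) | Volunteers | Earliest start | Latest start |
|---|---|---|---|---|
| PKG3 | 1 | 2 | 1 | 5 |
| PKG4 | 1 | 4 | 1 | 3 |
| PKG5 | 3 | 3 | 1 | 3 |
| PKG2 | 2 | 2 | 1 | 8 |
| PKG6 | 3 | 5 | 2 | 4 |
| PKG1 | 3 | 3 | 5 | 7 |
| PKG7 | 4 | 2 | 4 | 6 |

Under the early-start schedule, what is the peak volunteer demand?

11

Early-start schedule: PKG3@1, PKG4@1, PKG5@1, PKG2@1, PKG6@2, PKG1@5, PKG7@4.
Load per hour: hour 1: 11, hour 2: 10, hour 3: 8, hour 4: 7, hour 5: 5, hour 6: 5, hour 7: 5, hour 8: 0, hour 9: 0.
Peak is 11.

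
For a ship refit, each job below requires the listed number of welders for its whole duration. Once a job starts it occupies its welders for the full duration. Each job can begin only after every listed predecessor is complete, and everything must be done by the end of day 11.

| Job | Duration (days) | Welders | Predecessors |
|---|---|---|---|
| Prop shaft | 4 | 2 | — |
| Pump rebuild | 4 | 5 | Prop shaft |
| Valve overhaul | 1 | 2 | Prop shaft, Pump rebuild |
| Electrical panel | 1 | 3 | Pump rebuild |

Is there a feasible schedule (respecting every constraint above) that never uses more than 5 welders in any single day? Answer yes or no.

Schedule Prop shaft@1, Pump rebuild@5, Valve overhaul@9, Electrical panel@9: d1:2  d2:2  d3:2  d4:2  d5:5  d6:5  d7:5  d8:5  d9:5  d10:0  d11:0 — peak 5 ≤ 5.

yes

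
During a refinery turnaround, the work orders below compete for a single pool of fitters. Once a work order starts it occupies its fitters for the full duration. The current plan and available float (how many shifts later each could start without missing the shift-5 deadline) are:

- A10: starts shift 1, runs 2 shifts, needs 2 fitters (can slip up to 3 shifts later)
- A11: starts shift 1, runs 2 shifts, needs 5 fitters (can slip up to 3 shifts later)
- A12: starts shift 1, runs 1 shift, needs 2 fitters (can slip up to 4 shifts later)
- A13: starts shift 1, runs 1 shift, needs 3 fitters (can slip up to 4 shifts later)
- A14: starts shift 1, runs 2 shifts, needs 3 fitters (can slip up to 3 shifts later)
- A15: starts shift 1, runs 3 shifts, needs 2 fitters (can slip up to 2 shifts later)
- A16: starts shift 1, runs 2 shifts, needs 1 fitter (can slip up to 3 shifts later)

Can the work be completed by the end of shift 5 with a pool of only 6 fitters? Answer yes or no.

no

Total fitter-shifts = 33; over 5 shifts the average is 33/5 > 6, so some shift must exceed 6.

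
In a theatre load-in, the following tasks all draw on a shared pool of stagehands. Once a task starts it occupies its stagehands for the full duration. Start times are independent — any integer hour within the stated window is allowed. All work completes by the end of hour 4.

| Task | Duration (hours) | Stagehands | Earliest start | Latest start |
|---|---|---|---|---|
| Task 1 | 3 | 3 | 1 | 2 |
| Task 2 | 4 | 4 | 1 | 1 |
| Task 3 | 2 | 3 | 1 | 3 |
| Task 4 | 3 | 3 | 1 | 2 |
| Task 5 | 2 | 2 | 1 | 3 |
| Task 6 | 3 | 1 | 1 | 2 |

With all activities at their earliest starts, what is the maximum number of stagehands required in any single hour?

Early-start schedule: Task 1@1, Task 2@1, Task 3@1, Task 4@1, Task 5@1, Task 6@1.
Load per hour: hour 1: 16, hour 2: 16, hour 3: 11, hour 4: 4.
Peak is 16.

16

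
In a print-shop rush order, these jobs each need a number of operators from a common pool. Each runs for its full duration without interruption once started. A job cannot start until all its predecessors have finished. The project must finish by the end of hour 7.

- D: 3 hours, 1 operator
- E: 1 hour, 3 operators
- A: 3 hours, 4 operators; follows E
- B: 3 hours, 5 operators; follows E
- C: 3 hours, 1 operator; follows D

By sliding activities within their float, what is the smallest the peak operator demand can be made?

Early-start (D@1, E@1, A@2, B@2, C@4) gives peak 10: h1:4  h2:10  h3:10  h4:10  h5:1  h6:1  h7:0.
Shift B→5.
Schedule D@1, E@1, A@2, B@5, C@4: h1:4  h2:5  h3:5  h4:5  h5:6  h6:6  h7:5 — peak 6.
Total operator-hours = 36 over 7 hours ⇒ peak ≥ ⌈36/7⌉ = 6, so 6 is optimal.

6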